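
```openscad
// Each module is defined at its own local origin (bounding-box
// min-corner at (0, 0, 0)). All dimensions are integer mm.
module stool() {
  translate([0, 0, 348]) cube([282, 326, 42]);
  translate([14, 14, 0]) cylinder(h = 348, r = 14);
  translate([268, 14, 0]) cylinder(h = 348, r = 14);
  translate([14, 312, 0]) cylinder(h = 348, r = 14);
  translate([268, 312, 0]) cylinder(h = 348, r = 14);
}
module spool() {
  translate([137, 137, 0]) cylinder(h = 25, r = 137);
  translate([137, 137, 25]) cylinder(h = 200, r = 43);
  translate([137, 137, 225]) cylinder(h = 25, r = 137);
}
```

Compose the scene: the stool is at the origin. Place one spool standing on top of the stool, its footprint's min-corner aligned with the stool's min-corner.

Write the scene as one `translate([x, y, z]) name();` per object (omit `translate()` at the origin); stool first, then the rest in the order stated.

stool();
translate([0, 0, 390]) spool();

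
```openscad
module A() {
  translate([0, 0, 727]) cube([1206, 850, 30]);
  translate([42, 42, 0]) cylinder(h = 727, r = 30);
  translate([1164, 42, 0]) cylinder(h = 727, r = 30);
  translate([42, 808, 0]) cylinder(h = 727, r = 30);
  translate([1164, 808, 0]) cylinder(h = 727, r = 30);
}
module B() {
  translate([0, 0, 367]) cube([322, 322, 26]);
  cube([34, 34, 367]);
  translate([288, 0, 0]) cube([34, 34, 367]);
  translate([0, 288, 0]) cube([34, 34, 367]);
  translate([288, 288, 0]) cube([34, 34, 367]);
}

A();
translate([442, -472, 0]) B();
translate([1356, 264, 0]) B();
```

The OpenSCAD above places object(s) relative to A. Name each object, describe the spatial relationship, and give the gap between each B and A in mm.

Each stool's nearest face is 150 mm from the table's bounding box.

A is a table. B is a stool. Two stools sit around the table at the −y, +x sides. The gap between each stool and the table is 150 mm.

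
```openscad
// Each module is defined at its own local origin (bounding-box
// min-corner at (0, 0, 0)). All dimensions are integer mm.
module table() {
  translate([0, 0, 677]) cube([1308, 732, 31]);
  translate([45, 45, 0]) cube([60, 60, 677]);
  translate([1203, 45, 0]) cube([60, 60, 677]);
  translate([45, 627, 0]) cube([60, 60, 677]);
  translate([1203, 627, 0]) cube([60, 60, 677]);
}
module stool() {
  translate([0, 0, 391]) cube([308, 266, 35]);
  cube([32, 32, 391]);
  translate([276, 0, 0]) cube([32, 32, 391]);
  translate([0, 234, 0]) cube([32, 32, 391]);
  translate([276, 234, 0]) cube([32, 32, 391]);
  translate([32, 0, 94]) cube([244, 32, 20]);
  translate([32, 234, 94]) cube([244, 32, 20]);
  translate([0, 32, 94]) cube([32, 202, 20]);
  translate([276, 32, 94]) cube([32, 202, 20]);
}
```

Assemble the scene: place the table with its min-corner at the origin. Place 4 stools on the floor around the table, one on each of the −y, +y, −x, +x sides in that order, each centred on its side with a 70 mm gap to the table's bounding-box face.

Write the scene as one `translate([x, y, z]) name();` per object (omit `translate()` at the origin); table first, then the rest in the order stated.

table();
translate([500, -336, 0]) stool();
translate([500, 802, 0]) stool();
translate([-378, 233, 0]) stool();
translate([1378, 233, 0]) stool();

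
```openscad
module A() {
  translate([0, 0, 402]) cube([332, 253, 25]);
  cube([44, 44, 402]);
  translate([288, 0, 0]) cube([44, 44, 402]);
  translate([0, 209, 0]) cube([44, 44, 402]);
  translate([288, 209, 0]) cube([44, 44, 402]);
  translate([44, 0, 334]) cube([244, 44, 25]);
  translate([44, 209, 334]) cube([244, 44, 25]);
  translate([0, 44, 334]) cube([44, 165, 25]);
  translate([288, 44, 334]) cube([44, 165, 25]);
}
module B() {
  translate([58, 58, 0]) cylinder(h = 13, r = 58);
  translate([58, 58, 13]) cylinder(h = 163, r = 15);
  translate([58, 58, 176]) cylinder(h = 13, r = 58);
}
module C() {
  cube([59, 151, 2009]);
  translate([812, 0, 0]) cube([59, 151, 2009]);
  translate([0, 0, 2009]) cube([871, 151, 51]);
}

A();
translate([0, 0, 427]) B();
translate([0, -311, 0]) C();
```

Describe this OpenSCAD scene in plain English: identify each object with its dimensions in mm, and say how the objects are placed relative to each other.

A is a simple wooden stool: a rectangular seat 332 mm (x) by 253 mm (y), 25 mm thick, top face at z = 427 mm, on four square legs, each 44×44 mm in cross-section. The legs rest on z = 0, each flush with a corner of the seat. Four stretchers, 44 mm wide and 25 mm tall, connect adjacent legs with their undersides at z = 334 mm, each running between the inner faces of the legs it joins and aligned with the legs' outer faces on the other axis.

B is a spool: two coaxial disc flanges of radius 58 mm and thickness 13 mm, joined by a core cylinder of radius 15 mm and height 163 mm. The lower flange rests on z = 0 and the three cylinders share a vertical axis.

C is a door frame. The clear opening is 753 mm wide and 2009 mm high. Two 59 mm wide jambs, 151 mm deep, stand either side of the opening from the floor to the top of the opening. A 51 mm thick head sits across the top of both jambs, spanning the full outside width of the frame.

The spool is on top of the stool. The door frame is on the floor beside the stool on its −y side.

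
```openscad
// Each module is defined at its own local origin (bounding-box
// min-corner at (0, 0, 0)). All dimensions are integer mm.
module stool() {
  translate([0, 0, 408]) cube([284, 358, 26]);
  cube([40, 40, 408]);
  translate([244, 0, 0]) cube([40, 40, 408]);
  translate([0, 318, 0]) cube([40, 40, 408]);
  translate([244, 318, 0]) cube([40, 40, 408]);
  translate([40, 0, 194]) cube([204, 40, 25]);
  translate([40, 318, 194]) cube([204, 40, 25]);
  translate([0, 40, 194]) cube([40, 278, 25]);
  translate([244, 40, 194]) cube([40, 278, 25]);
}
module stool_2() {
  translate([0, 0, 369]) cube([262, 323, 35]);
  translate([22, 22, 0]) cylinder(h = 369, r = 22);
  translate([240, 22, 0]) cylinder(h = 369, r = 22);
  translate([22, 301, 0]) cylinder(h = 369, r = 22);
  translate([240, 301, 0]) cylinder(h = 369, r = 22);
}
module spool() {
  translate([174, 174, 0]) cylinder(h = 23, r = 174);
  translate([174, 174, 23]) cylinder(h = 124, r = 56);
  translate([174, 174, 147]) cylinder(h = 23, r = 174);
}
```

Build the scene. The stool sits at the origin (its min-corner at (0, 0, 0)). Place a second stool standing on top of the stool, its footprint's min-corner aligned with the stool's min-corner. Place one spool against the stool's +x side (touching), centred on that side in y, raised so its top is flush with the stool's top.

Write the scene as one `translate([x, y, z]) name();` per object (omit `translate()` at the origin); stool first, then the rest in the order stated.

stool();
translate([0, 0, 434]) stool_2();
translate([284, 5, 264]) spool();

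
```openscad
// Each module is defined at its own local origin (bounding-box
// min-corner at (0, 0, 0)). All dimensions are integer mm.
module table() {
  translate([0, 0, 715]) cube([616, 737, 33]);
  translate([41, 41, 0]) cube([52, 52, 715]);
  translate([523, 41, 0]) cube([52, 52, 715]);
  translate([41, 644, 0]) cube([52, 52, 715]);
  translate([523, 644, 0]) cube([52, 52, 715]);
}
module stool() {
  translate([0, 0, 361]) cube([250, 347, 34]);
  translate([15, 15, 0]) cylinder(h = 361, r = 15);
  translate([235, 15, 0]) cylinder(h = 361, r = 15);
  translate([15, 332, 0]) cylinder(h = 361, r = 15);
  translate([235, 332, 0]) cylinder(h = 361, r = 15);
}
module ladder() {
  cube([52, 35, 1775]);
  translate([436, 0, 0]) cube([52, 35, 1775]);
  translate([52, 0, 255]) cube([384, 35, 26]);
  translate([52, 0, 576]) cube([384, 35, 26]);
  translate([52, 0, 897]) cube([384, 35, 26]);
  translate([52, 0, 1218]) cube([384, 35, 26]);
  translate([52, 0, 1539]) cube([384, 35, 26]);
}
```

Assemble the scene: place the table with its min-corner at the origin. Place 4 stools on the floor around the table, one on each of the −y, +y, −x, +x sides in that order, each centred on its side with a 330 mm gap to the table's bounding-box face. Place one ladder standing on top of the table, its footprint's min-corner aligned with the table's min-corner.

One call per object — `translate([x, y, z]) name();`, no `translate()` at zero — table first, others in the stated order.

table();
translate([183, -677, 0]) stool();
translate([183, 1067, 0]) stool();
translate([-580, 195, 0]) stool();
translate([946, 195, 0]) stool();
translate([0, 0, 748]) ladder();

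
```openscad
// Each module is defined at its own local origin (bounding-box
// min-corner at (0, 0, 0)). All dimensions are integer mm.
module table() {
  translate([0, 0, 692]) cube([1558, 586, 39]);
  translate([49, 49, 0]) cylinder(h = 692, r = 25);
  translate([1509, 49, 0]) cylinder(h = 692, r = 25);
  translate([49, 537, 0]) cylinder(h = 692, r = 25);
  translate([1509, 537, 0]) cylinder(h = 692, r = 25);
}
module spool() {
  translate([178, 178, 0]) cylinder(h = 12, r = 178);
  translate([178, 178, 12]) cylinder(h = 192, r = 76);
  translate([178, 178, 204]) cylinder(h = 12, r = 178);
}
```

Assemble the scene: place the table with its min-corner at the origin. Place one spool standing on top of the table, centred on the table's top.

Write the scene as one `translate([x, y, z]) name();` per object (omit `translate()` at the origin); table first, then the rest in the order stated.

table();
translate([601, 115, 731]) spool();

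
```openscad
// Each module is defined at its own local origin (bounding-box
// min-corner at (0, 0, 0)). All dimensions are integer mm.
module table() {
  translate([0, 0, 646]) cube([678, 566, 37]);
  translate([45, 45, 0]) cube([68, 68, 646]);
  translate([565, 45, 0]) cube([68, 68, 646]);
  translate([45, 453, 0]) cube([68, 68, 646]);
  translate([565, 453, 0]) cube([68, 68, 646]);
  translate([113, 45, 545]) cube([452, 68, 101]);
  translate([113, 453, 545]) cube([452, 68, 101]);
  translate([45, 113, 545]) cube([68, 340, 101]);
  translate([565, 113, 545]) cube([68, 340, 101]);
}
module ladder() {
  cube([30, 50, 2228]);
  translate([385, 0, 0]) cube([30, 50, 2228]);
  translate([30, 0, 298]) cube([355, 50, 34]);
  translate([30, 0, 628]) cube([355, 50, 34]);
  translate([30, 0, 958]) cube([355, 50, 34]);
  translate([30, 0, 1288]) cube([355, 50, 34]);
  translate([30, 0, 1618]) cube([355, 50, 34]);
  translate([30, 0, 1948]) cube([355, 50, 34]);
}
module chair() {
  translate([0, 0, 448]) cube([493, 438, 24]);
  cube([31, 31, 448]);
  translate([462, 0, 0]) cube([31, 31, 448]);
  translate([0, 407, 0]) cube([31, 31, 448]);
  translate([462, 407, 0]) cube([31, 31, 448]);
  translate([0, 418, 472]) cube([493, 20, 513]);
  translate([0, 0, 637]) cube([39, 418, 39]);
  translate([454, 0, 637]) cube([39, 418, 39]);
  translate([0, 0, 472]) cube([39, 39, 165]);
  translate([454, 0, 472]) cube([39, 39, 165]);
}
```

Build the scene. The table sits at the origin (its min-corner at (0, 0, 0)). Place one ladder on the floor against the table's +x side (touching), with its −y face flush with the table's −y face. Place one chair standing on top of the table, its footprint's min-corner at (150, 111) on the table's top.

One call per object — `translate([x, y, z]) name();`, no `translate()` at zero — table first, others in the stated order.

table();
translate([678, 0, 0]) ladder();
translate([150, 111, 683]) chair();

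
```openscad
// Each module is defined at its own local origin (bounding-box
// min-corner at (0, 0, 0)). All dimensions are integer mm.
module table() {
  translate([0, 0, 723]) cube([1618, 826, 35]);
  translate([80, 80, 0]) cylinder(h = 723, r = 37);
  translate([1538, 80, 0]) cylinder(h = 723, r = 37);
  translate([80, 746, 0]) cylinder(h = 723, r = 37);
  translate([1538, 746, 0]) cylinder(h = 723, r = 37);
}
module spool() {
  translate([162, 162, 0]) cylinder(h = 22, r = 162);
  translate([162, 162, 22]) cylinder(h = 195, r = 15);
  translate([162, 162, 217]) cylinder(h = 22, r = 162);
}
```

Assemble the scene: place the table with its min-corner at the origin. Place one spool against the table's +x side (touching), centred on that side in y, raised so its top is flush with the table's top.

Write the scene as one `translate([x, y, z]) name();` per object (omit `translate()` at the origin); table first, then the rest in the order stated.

table();
translate([1618, 251, 519]) spool();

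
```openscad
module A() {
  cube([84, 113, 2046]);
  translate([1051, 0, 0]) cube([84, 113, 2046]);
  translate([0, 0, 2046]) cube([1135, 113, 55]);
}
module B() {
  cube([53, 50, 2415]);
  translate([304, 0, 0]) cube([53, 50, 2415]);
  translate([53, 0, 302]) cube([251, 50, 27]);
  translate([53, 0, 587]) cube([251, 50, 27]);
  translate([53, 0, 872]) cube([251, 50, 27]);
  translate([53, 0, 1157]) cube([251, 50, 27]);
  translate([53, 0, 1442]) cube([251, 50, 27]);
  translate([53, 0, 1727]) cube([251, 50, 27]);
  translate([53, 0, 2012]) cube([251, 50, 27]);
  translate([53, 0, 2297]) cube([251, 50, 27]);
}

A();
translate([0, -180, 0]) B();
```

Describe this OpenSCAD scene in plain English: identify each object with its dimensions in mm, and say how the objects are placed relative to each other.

A is a door frame. The clear opening is 967 mm wide and 2046 mm high. Two 84 mm wide jambs, 113 mm deep, stand either side of the opening from the floor to the top of the opening. A 55 mm thick head sits across the top of both jambs, spanning the full outside width of the frame.

B is a wooden ladder with two side rails of 53×50 mm section and 2415 mm height, set 357 mm apart overall. Between them run 8 rectangular rungs (50 mm deep, 27 mm thick), front faces flush with the rails' −y face. The bottom of the first rung is 302 mm above the floor and each subsequent rung is 285 mm higher than the one below.

The ladder is on the floor beside the door frame on its −y side.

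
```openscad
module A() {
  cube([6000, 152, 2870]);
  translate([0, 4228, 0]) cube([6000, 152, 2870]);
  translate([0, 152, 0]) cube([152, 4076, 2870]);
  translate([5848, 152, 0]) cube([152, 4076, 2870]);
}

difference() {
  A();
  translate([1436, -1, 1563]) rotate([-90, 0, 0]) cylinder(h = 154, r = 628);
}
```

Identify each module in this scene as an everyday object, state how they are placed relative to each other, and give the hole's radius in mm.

A is a house frame. The house frame has a circular hole through its front wall. The hole's radius is 628 mm.

The subtracted cylinder has r = 628 mm.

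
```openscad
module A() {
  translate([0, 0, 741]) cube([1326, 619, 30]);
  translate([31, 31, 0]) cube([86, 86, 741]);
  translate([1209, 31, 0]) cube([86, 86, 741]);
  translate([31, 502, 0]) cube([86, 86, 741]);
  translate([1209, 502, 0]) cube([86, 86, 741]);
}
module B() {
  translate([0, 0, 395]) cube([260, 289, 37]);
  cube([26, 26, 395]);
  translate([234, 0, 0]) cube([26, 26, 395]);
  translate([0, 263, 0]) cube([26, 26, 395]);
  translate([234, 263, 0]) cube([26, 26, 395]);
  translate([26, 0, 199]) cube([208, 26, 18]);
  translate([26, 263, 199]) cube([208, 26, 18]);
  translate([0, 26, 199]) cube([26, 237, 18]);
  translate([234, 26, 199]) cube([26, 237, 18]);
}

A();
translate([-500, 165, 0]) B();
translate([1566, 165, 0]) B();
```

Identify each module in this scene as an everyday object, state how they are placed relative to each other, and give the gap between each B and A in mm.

A is a table. B is a stool. Two stools sit around the table at the −x, +x sides. The gap between each stool and the table is 240 mm.

Each stool's nearest face is 240 mm from the table's bounding box.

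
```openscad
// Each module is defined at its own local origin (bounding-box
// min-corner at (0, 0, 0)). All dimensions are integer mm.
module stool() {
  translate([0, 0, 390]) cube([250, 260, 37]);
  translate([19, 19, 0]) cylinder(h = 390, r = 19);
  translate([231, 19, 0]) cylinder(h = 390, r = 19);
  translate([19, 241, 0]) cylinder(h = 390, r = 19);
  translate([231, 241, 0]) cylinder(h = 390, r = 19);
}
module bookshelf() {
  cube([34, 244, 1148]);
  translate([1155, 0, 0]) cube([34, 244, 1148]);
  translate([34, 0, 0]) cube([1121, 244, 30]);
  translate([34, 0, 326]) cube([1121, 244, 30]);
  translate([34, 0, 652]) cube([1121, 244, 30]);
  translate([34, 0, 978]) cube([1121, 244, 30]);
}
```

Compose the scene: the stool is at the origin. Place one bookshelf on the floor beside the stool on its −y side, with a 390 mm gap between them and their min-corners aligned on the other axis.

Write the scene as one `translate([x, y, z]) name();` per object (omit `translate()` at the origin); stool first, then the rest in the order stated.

stool();
translate([0, -634, 0]) bookshelf();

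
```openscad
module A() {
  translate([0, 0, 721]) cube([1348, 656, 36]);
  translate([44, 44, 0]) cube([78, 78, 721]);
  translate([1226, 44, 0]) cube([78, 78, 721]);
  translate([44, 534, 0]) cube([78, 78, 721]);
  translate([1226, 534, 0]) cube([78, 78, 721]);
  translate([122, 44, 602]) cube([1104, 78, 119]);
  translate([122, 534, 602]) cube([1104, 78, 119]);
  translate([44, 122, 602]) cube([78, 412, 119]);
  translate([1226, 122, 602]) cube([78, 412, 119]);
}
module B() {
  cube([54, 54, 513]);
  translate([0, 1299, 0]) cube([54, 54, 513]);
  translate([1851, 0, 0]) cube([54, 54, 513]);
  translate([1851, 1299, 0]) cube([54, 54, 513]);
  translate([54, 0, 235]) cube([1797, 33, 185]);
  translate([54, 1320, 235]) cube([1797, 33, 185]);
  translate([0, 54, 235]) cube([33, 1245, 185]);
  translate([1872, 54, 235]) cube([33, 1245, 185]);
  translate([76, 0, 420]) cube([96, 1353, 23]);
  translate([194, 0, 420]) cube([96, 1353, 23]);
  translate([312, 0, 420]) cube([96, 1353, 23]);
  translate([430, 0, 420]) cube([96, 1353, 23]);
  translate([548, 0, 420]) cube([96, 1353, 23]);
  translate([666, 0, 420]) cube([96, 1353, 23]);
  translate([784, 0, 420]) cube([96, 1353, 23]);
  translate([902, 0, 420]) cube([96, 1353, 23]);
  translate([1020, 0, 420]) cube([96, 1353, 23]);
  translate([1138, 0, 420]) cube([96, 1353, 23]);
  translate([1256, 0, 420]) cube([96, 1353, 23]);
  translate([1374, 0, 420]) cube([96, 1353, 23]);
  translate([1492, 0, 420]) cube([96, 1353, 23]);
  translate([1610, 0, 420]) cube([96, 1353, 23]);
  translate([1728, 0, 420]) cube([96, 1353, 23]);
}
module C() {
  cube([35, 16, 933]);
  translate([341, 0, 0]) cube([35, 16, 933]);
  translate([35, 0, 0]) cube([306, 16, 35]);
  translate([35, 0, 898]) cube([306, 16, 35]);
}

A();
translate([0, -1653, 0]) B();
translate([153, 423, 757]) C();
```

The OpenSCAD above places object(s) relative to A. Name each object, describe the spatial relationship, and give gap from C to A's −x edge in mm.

The picture frame's min-x is at 153; the table's min-x is 0; gap = 153 mm.

A is a table. B is a bed frame. C is a picture frame. The bed frame is on the floor beside the table on its −y side. The picture frame is on top of the table. The gap from the picture frame to the table's −x edge is 153 mm.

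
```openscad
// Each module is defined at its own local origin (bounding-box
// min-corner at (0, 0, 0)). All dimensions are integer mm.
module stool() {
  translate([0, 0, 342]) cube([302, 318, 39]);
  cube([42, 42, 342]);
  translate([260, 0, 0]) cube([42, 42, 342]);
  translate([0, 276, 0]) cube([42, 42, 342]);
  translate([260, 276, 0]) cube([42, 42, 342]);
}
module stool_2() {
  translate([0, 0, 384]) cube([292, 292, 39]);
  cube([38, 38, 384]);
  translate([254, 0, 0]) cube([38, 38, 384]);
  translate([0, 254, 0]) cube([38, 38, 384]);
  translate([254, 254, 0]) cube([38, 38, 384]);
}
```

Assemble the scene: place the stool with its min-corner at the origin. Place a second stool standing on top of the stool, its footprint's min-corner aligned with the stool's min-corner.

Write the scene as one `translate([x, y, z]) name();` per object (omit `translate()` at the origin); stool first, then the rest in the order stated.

stool();
translate([0, 0, 381]) stool_2();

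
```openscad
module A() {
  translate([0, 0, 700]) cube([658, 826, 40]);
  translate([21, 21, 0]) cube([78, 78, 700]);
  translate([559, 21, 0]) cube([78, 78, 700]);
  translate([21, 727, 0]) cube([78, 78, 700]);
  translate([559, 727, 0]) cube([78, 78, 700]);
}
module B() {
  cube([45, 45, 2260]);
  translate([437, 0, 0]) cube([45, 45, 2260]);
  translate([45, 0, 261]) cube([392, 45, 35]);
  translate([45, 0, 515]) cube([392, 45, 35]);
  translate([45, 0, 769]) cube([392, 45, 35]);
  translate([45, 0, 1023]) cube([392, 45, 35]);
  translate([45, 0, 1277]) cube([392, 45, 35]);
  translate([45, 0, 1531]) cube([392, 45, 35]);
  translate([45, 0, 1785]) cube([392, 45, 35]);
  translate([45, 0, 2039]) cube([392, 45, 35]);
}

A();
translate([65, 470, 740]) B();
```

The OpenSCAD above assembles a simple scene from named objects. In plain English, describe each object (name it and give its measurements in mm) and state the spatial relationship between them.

A is a rectangular dining table. The top is 658×826×40 mm with its upper surface at z = 740 mm. It stands on four 78×78 mm square legs, each inset 21 mm from the nearest pair of top edges, running from the floor to the underside of the top.

B is a wooden ladder with two side rails of 45×45 mm section and 2260 mm height, set 482 mm apart overall. Between them run 8 rectangular rungs (45 mm deep, 35 mm thick), front faces flush with the rails' −y face. The bottom of the first rung is 261 mm above the floor and each subsequent rung is 254 mm higher than the one below.

The ladder is on top of the table.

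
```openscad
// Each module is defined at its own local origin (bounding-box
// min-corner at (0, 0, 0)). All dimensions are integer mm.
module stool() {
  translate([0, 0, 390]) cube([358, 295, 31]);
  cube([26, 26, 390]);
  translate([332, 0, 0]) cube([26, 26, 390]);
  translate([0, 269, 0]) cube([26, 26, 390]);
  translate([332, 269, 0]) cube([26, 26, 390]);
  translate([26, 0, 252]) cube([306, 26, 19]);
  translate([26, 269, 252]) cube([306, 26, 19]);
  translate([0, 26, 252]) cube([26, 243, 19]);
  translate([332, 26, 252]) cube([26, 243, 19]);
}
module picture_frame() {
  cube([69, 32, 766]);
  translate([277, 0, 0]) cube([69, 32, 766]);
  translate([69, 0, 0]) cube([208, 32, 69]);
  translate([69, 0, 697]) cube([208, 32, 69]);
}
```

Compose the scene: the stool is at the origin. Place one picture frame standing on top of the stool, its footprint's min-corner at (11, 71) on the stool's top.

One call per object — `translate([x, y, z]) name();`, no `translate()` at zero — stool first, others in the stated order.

stool();
translate([11, 71, 421]) picture_frame();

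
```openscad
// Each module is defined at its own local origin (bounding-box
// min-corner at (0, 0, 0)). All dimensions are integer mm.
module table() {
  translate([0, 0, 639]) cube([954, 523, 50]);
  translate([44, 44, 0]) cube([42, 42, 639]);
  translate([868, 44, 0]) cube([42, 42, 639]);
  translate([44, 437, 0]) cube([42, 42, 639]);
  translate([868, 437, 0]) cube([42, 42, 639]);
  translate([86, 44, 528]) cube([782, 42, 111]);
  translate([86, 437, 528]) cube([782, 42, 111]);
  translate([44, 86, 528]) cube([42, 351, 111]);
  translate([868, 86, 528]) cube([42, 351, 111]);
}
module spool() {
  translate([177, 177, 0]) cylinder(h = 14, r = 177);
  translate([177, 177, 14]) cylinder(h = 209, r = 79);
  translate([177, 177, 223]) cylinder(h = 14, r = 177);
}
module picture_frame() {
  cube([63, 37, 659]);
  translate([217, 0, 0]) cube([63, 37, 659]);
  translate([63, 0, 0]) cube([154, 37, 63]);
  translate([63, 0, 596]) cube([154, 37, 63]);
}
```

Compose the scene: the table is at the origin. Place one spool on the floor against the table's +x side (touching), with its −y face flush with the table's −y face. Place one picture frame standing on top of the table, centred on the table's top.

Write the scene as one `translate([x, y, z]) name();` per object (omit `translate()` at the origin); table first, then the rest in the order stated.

table();
translate([954, 0, 0]) spool();
translate([337, 243, 689]) picture_frame();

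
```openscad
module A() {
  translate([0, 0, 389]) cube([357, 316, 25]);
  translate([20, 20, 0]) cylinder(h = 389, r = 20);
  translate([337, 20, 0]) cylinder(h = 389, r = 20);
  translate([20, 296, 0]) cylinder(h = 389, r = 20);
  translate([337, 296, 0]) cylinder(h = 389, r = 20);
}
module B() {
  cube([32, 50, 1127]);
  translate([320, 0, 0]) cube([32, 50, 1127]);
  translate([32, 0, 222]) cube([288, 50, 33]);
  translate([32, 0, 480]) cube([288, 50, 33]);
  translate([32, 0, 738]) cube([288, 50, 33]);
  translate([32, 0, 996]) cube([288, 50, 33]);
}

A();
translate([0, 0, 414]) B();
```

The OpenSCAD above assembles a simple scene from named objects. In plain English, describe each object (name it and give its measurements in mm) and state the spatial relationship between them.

A is a simple wooden stool: a rectangular seat 357 mm (x) by 316 mm (y), 25 mm thick, top face at z = 414 mm, on four round legs, each 40 mm in diameter. The legs rest on z = 0, each leg's axis is inset half a diameter from the nearest pair of seat edges (so the leg's bounding box is flush with the corner).

B is a straight ladder. Two 32×50 mm vertical rails, 1127 mm tall, stand 352 mm apart (outside-to-outside) with their front faces coplanar on the −y side. 4 rungs, each 50 mm deep and 33 mm tall, span between the inner faces of the rails, front faces flush with the rails. The lowest rung's underside is at z = 222 mm and rungs are spaced 258 mm apart (underside to underside).

The ladder is on top of the stool.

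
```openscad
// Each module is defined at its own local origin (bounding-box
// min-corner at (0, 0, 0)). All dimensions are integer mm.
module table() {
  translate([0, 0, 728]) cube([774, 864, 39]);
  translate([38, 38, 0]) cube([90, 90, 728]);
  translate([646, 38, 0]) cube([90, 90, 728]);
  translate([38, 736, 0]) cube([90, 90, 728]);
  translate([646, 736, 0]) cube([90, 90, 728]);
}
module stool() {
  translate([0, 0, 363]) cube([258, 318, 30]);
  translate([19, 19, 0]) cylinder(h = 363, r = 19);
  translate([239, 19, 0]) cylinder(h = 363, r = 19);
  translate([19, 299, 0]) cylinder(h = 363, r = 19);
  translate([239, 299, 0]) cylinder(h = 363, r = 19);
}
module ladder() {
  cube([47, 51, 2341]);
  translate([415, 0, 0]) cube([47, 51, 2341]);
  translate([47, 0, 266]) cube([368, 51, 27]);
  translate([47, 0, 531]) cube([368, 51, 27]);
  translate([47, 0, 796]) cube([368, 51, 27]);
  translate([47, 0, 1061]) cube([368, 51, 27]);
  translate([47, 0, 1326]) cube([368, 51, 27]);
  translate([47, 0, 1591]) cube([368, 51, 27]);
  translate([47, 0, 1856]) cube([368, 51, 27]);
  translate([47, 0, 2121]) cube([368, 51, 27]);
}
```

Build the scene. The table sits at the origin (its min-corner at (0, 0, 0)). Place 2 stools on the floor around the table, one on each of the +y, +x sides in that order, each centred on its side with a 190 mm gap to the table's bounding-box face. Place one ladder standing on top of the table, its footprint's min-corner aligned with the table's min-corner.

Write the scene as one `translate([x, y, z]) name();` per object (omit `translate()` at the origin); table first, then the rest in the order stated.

table();
translate([258, 1054, 0]) stool();
translate([964, 273, 0]) stool();
translate([0, 0, 767]) ladder();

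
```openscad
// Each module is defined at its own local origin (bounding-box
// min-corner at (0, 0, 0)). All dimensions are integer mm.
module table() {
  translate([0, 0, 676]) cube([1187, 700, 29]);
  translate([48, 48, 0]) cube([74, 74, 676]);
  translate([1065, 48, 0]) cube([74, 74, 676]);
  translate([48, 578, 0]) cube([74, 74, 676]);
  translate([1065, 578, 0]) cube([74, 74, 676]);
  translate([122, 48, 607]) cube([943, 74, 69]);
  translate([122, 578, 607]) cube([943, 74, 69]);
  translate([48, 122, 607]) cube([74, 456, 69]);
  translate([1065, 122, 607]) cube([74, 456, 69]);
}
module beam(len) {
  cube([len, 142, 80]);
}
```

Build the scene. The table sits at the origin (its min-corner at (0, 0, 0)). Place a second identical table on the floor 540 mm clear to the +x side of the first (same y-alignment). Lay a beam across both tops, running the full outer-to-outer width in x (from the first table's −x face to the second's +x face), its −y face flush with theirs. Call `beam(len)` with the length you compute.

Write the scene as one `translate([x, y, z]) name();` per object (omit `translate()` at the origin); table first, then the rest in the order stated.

table();
translate([1727, 0, 0]) table();
translate([0, 0, 705]) beam(2914);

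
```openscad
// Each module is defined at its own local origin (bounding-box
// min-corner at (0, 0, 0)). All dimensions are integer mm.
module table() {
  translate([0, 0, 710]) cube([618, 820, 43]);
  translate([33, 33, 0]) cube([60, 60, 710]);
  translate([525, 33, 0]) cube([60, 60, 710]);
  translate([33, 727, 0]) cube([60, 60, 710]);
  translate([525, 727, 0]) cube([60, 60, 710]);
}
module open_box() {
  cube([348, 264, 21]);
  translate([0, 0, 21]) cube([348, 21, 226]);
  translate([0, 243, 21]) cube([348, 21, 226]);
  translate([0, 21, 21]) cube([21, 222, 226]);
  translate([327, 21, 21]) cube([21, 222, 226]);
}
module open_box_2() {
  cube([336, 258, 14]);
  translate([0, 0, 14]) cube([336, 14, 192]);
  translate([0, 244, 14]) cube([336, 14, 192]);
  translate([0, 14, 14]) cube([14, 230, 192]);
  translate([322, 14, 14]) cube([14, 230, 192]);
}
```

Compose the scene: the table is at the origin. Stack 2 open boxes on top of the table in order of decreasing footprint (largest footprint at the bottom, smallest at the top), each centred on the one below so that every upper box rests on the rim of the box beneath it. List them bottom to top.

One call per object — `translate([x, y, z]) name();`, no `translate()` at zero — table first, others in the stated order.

table();
translate([135, 278, 753]) open_box();
translate([141, 281, 1000]) open_box_2();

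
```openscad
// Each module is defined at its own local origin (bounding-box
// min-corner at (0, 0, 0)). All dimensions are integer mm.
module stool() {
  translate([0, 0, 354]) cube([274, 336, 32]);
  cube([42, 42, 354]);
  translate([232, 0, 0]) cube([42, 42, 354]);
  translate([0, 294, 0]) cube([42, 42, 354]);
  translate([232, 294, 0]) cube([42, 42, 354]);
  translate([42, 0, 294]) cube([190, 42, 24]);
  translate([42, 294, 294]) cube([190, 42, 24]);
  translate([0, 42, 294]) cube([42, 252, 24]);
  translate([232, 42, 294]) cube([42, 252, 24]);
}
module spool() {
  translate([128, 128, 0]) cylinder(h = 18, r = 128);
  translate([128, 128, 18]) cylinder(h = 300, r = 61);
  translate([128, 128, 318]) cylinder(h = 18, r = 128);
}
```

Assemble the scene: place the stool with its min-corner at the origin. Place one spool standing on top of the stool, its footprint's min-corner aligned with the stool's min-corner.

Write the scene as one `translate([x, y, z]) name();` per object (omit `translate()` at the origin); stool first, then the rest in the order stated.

stool();
translate([0, 0, 386]) spool();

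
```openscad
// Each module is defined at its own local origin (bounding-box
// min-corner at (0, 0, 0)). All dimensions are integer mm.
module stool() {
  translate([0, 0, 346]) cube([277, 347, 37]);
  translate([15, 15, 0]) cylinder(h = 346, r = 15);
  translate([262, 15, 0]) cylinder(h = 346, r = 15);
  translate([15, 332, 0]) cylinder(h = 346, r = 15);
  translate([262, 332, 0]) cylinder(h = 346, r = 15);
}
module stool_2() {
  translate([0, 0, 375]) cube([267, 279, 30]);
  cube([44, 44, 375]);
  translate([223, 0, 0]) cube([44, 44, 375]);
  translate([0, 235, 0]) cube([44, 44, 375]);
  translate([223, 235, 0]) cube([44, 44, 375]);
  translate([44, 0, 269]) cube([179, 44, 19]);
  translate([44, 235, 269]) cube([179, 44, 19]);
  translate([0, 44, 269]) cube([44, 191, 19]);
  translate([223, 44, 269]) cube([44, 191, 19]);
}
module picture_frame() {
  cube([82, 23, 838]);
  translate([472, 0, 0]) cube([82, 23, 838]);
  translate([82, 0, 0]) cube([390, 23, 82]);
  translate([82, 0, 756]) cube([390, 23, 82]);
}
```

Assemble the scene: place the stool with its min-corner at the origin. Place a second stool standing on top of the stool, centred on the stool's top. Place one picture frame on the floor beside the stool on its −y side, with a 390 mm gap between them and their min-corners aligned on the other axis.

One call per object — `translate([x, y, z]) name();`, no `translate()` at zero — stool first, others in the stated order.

stool();
translate([5, 34, 383]) stool_2();
translate([0, -413, 0]) picture_frame();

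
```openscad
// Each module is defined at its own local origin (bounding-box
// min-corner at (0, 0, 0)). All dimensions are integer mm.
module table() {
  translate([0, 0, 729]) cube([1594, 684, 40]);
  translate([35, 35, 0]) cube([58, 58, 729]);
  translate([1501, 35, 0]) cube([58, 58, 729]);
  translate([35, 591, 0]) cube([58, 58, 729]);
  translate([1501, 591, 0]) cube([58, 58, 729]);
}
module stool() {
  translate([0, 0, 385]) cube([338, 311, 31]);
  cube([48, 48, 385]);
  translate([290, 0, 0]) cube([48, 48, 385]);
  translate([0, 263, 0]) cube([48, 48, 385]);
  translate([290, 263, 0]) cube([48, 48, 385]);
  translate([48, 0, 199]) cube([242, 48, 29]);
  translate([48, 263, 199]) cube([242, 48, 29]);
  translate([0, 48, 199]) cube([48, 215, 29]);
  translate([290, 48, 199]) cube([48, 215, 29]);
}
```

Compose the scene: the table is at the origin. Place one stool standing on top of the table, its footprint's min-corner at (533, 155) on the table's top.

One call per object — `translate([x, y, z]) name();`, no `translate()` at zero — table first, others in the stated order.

table();
translate([533, 155, 769]) stool();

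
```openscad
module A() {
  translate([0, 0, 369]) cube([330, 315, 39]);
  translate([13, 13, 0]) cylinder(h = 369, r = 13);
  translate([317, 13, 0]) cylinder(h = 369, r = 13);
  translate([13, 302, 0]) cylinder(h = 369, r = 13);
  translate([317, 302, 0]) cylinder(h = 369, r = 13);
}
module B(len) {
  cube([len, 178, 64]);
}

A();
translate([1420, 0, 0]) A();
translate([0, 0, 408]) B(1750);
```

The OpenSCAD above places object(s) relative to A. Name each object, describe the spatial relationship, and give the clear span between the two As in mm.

Second stool starts at x = 1420; first ends at x = 330; clear span = 1420 − 330 = 1090 mm.

A is a stool. B is a beam. A beam spans the tops of two stools. The clear span between the two stools is 1090 mm.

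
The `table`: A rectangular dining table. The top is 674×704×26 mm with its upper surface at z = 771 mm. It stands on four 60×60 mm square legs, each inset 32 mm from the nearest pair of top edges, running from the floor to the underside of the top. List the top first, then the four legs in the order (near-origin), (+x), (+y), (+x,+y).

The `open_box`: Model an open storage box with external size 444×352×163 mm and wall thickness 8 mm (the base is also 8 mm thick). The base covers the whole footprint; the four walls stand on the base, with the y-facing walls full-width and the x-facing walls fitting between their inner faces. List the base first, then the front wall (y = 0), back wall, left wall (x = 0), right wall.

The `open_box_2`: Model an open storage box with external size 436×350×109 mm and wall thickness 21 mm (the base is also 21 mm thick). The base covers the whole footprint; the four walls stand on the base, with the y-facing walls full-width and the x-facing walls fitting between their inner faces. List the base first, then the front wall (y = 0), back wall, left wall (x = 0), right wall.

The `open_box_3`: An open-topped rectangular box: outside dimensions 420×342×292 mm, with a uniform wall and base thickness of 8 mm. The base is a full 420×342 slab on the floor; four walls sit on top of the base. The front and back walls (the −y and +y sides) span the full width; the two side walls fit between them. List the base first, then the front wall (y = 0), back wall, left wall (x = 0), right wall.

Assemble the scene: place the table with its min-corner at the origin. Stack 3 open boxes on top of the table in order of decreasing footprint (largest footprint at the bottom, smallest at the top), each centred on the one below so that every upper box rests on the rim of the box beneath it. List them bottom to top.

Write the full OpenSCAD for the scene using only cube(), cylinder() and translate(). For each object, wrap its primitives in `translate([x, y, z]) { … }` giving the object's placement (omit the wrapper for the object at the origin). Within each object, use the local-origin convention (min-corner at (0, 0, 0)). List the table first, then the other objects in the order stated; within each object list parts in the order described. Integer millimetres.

translate([0, 0, 745]) cube([674, 704, 26]);
translate([32, 32, 0]) cube([60, 60, 745]);
translate([582, 32, 0]) cube([60, 60, 745]);
translate([32, 612, 0]) cube([60, 60, 745]);
translate([582, 612, 0]) cube([60, 60, 745]);
translate([115, 176, 771]) {
  cube([444, 352, 8]);
  translate([0, 0, 8]) cube([444, 8, 155]);
  translate([0, 344, 8]) cube([444, 8, 155]);
  translate([0, 8, 8]) cube([8, 336, 155]);
  translate([436, 8, 8]) cube([8, 336, 155]);
}
translate([119, 177, 934]) {
  cube([436, 350, 21]);
  translate([0, 0, 21]) cube([436, 21, 88]);
  translate([0, 329, 21]) cube([436, 21, 88]);
  translate([0, 21, 21]) cube([21, 308, 88]);
  translate([415, 21, 21]) cube([21, 308, 88]);
}
translate([127, 181, 1043]) {
  cube([420, 342, 8]);
  translate([0, 0, 8]) cube([420, 8, 284]);
  translate([0, 334, 8]) cube([420, 8, 284]);
  translate([0, 8, 8]) cube([8, 326, 284]);
  translate([412, 8, 8]) cube([8, 326, 284]);
}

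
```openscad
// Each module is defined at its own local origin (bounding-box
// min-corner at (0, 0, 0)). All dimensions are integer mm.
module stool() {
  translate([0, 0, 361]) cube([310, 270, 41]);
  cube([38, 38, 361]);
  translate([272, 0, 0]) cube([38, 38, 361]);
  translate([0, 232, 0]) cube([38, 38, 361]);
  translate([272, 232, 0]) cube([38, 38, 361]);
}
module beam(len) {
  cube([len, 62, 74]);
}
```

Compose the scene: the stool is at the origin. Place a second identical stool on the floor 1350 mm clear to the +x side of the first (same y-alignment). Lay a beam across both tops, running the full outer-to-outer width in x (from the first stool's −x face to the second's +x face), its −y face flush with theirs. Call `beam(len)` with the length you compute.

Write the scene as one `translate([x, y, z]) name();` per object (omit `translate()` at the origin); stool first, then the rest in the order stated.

stool();
translate([1660, 0, 0]) stool();
translate([0, 0, 402]) beam(1970);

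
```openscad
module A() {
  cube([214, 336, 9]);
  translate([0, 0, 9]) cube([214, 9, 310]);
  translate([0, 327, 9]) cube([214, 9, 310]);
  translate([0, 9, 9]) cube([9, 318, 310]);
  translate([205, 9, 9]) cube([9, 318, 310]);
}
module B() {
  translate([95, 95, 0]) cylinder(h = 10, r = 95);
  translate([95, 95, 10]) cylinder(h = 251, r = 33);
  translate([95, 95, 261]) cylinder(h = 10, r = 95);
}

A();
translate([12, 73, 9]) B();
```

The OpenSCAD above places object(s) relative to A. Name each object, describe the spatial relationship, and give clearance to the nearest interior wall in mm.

Clearances: x = 3, y = 64; minimum 3 mm.

A is an open box. B is a spool. The spool sits inside the open box, centred. The clearance to the nearest interior wall is 3 mm.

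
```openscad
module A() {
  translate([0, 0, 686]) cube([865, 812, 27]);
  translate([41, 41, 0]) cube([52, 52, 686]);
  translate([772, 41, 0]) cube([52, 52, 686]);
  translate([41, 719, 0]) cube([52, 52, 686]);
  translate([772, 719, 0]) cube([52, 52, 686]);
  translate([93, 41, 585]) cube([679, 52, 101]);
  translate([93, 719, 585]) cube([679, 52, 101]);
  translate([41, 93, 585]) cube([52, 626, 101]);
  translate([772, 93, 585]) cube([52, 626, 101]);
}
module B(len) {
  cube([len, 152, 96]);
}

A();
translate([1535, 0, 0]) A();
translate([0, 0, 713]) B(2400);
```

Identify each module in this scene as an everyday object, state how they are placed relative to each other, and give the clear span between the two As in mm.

Second table starts at x = 1535; first ends at x = 865; clear span = 1535 − 865 = 670 mm.

A is a table. B is a beam. A beam spans the tops of two tables. The clear span between the two tables is 670 mm.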